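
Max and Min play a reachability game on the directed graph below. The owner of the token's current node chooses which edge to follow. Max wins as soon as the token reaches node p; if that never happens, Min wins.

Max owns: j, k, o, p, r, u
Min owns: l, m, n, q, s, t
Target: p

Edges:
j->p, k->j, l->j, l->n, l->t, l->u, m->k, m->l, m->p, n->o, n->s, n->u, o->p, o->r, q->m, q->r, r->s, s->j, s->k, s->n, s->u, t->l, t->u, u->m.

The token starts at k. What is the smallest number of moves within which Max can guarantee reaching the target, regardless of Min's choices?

2

A0 = {p}
A1: add {j, o} — j (Max) has j→p; o (Max) has o→p.
A2: add {k} — k (Max) has k→j.
A3 = A2; e.g. l (Min) can still go to n. Fixed point.
k enters the attractor at level 2, so Max can force the target in 2 moves from there.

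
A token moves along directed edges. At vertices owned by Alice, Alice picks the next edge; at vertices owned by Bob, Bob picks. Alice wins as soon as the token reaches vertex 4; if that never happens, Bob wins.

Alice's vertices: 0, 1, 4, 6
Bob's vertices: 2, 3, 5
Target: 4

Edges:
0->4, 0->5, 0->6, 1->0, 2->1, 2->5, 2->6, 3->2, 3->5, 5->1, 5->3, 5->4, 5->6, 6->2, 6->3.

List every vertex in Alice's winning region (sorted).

A0 = {4}
A1: add {0} — 0 (Alice) has 0→4.
A2: add {1} — 1 (Alice) has 1→0.
A3 = A2; e.g. 2 (Bob) can still go to 5. Fixed point.
Alice's winning region = {0, 1, 4}.

0, 1, 4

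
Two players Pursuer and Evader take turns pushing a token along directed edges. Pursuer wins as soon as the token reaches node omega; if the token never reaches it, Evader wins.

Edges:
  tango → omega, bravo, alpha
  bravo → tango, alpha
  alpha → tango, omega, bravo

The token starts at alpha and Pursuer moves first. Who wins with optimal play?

Track states (vertex, player-to-move).
A0 = {(omega,Pursuer), (omega,Evader)}
A1: add {(tango,Pursuer), (alpha,Pursuer)}.
(alpha,Pursuer) ∈ A1 ⇒ Pursuer forces the target.

Pursuer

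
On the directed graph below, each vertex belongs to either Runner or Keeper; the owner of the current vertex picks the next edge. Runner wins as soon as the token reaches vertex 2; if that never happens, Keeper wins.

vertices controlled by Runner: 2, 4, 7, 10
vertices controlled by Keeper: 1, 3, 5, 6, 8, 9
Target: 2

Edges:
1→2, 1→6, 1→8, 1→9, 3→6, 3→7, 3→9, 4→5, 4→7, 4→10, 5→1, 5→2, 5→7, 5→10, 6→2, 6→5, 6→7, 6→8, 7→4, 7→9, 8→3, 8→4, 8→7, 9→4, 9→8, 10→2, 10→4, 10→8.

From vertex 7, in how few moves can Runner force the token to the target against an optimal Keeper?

3

A0 = {2}
A1: add {10} — 10 (Runner) has 10→2.
A2: add {4} — 4 (Runner) has 4→10.
A3: add {7} — 7 (Runner) has 7→4.
A4 = A3; e.g. 1 (Keeper) can still go to 6. Fixed point.
7 enters the attractor at level 3, so Runner can force the target in 3 moves from there.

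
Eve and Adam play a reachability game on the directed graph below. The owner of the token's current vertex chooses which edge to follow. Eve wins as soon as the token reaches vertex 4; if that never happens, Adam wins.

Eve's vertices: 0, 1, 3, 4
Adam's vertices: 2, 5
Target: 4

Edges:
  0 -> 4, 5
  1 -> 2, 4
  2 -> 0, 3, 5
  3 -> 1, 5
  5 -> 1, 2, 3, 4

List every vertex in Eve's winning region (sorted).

0, 1, 3, 4

A0 = {4}
A1: add {0, 1} — 0 (Eve) has 0→4; 1 (Eve) has 1→4.
A2: add {3} — 3 (Eve) has 3→1.
A3 = A2; e.g. 2 (Adam) can still go to 5. Fixed point.
Eve's winning region = {0, 1, 3, 4}.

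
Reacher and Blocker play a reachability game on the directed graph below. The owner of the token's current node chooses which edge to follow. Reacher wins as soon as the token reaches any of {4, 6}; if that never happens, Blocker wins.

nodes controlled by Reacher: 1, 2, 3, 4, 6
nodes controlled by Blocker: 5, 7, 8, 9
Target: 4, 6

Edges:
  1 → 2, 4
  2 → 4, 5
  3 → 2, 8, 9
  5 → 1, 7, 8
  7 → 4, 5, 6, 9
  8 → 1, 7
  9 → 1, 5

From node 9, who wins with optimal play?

Blocker

A0 = {4, 6}
A1: add {1, 2} — 1 (Reacher) has 1→4; 2 (Reacher) has 2→4.
A2: add {3} — 3 (Reacher) has 3→2.
A3 = A2; e.g. 5 (Blocker) can still go to 7. Fixed point.
9 never enters the attractor, so Blocker can avoid the target forever.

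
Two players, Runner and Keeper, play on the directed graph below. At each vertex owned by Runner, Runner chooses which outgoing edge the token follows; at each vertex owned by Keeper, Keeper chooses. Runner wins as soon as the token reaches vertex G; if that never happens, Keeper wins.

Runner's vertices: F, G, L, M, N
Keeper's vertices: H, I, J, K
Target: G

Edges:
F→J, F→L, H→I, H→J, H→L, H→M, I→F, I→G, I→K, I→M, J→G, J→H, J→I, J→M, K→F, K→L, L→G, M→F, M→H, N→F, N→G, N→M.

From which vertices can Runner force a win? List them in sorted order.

A0 = {G}
A1: add {L, N} — L (Runner) has L→G; N (Runner) has N→G.
A2: add {F} — F (Runner) has F→L.
A3: add {K, M} — K (Keeper): all of {F, L} already in; M (Runner) has M→F.
A4: add {I} — I (Keeper): all of {F, G, K, M} already in.
A5 = A4; e.g. H (Keeper) can still go to J. Fixed point.
Runner's winning region = {F, G, I, K, L, M, N}.

F, G, I, K, L, M, N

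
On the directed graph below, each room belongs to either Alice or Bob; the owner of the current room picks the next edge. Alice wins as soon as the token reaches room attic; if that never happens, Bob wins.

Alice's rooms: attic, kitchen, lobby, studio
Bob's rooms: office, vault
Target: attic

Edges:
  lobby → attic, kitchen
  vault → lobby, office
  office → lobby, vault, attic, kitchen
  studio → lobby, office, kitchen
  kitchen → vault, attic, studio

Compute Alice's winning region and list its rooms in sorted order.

A0 = {attic}
A1: add {kitchen, lobby} — lobby (Alice) has lobby→attic; kitchen (Alice) has kitchen→attic.
A2: add {studio} — studio (Alice) has studio→lobby.
A3 = A2; e.g. vault (Bob) can still go to office. Fixed point.
Alice's winning region = {attic, kitchen, lobby, studio}.

attic, kitchen, lobby, studio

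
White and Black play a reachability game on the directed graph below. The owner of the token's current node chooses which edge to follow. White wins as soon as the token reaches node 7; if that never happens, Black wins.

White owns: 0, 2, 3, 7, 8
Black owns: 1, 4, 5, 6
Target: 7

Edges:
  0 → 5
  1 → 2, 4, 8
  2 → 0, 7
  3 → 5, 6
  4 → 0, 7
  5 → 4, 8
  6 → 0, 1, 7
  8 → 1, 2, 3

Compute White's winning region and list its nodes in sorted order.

2, 7, 8

A0 = {7}
A1: add {2} — 2 (White) has 2→7.
A2: add {8} — 8 (White) has 8→2.
A3 = A2; e.g. 0 (White) has no edge into A2. Fixed point.
White's winning region = {2, 7, 8}.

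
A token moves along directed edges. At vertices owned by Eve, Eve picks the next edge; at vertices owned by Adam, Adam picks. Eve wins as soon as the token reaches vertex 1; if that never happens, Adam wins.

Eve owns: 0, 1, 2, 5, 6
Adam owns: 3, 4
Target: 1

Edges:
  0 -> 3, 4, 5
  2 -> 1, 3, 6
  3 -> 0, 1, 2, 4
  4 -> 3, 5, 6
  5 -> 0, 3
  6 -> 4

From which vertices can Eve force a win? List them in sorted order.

1, 2

A0 = {1}
A1: add {2} — 2 (Eve) has 2→1.
A2 = A1; e.g. 0 (Eve) has no edge into A1. Fixed point.
Eve's winning region = {1, 2}.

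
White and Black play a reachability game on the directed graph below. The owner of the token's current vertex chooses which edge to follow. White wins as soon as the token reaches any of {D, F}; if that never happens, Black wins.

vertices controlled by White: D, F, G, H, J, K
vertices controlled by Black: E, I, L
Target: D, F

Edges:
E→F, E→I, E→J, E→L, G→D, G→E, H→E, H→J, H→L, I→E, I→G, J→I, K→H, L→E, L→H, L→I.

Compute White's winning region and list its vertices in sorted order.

A0 = {D, F}
A1: add {G} — G (White) has G→D.
A2 = A1; e.g. E (Black) can still go to I. Fixed point.
White's winning region = {D, F, G}.

D, F, G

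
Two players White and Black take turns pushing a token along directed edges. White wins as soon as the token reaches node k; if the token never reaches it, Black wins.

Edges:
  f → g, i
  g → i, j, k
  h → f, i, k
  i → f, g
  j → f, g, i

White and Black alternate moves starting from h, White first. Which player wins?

Track states (vertex, player-to-move).
A0 = {(k,White), (k,Black)}
A1: add {(g,White), (h,White)}.
(h,White) ∈ A1 ⇒ White forces the target.

White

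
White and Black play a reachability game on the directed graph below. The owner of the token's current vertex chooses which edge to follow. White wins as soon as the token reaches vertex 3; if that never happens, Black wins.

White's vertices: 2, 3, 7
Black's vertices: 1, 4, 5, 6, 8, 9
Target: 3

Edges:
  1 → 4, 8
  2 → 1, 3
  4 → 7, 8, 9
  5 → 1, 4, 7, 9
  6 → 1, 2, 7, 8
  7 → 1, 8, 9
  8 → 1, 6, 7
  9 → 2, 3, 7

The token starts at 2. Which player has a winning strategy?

White

A0 = {3}
A1: add {2} — 2 (White) has 2→3.
A2 = A1; e.g. 1 (Black) can still go to 4. Fixed point.
2 ∈ A1, so White can force the target.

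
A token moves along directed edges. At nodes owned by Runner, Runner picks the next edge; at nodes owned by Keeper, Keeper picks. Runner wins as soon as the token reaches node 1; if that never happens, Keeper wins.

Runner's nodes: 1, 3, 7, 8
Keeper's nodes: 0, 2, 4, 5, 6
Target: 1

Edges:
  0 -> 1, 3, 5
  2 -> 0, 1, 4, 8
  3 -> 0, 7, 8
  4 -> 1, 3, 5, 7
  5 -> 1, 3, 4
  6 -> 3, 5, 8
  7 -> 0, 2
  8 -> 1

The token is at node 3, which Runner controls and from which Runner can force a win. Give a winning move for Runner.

A0 = {1}
A1: add {8} — 8 (Runner) has 8→1.
A2: add {3} — 3 (Runner) has 3→8.
A3 = A2; e.g. 0 (Keeper) can still go to 5. Fixed point.
From 3, successor 8 is in the attractor (rank 1); the other successors 0, 7 are not.

8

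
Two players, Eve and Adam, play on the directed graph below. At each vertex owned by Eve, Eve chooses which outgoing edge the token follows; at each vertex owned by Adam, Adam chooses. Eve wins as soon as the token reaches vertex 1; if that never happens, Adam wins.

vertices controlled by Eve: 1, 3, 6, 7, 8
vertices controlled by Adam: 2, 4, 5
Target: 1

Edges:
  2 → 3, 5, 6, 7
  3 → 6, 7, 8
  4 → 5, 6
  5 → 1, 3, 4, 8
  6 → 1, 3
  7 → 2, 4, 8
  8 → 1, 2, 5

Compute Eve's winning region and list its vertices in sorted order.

1, 3, 6, 7, 8

A0 = {1}
A1: add {6, 8} — 6 (Eve) has 6→1; 8 (Eve) has 8→1.
A2: add {3, 7} — 3 (Eve) has 3→6; 7 (Eve) has 7→8.
A3 = A2; e.g. 2 (Adam) can still go to 5. Fixed point.
Eve's winning region = {1, 3, 6, 7, 8}.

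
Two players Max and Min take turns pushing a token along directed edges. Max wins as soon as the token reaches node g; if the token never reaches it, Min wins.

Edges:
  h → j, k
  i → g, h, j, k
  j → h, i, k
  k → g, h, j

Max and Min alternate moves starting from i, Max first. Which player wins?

Track states (vertex, player-to-move).
A0 = {(g,Max), (g,Min)}
A1: add {(i,Max), (k,Max)}.
(i,Max) ∈ A1 ⇒ Max forces the target.

Max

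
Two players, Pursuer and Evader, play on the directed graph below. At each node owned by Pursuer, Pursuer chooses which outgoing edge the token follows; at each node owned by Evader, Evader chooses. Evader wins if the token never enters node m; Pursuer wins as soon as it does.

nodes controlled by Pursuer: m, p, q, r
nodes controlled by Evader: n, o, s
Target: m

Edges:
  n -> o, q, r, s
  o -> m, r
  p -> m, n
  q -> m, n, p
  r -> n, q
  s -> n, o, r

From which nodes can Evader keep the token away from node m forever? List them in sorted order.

n, s

A0 = {m}
A1: add {p, q} — p (Pursuer) has p→m; q (Pursuer) has q→m.
A2: add {r} — r (Pursuer) has r→q.
A3: add {o} — o (Evader): all of {m, r} already in.
A4 = A3; e.g. n (Evader) can still go to s. Fixed point.
Pursuer's attractor = {m, o, p, q, r}; Evader avoids the target exactly from the complement.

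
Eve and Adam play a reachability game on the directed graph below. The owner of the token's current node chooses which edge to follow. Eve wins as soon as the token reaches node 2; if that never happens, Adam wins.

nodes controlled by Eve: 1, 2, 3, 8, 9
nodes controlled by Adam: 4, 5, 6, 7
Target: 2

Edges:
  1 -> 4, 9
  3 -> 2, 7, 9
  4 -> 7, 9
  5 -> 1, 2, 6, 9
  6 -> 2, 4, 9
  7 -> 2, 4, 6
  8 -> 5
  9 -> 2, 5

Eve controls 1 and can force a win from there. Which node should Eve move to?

9

A0 = {2}
A1: add {3, 9} — 3 (Eve) has 3→2; 9 (Eve) has 9→2.
A2: add {1} — 1 (Eve) has 1→9.
A3 = A2; e.g. 4 (Adam) can still go to 7. Fixed point.
From 1, successor 9 is in the attractor (rank 1); the other successor 4 is not.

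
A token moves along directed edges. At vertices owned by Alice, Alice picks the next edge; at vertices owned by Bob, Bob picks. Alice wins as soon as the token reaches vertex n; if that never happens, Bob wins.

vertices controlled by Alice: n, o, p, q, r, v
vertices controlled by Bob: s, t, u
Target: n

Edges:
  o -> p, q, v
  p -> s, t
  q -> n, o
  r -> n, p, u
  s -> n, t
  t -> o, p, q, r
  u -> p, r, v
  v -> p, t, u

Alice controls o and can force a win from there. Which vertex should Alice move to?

A0 = {n}
A1: add {q, r} — q (Alice) has q→n; r (Alice) has r→n.
A2: add {o} — o (Alice) has o→q.
A3 = A2; e.g. p (Alice) has no edge into A2. Fixed point.
From o, successor q is in the attractor (rank 1); the other successors p, v are not.

q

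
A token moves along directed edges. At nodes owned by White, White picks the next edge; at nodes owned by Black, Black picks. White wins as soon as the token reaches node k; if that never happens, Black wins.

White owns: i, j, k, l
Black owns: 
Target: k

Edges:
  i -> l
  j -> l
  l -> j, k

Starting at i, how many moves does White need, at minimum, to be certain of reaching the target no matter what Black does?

2

A0 = {k}
A1: add {l} — l (White) has l→k.
A2: add {i, j} — i (White) has i→l; j (White) has j→l.
A2 = all vertices. Fixed point.
i enters the attractor at level 2, so White can force the target in 2 moves from there.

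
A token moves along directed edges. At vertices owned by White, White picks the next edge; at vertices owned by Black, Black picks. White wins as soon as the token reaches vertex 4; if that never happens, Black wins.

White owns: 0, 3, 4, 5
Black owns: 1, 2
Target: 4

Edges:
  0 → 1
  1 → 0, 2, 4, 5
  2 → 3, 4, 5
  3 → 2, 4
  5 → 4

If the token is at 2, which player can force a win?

White

A0 = {4}
A1: add {3, 5} — 3 (White) has 3→4; 5 (White) has 5→4.
A2: add {2} — 2 (Black): all of {3, 4, 5} already in.
A3 = A2; e.g. 0 (White) has no edge into A2. Fixed point.
2 ∈ A2, so White can force the target.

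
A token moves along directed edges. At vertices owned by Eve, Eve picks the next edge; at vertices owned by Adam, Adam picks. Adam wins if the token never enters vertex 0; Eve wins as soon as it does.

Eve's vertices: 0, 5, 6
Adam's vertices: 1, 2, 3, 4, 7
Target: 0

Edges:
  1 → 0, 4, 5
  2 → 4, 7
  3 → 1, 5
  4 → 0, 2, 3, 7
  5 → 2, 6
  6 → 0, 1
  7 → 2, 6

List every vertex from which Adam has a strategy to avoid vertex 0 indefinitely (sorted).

1, 2, 3, 4, 7

A0 = {0}
A1: add {6} — 6 (Eve) has 6→0.
A2: add {5} — 5 (Eve) has 5→6.
A3 = A2; e.g. 1 (Adam) can still go to 4. Fixed point.
Eve's attractor = {0, 5, 6}; Adam avoids the target exactly from the complement.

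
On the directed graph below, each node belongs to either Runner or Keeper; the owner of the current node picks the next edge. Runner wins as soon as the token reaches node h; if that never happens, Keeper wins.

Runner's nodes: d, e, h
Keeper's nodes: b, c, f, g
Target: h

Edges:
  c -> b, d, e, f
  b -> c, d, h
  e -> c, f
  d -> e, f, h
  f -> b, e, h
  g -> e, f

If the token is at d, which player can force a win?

A0 = {h}
A1: add {d} — d (Runner) has d→h.
A2 = A1; e.g. b (Keeper) can still go to c. Fixed point.
d ∈ A1, so Runner can force the target.

Runner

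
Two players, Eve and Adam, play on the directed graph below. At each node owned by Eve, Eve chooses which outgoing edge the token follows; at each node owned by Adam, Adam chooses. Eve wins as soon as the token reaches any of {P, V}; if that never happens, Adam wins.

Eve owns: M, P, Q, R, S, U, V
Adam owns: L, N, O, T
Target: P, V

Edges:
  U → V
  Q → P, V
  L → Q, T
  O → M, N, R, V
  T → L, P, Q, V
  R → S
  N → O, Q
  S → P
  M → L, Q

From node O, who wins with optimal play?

Adam

A0 = {P, V}
A1: add {Q, S, U} — Q (Eve) has Q→P; S (Eve) has S→P; U (Eve) has U→V.
A2: add {M, R} — M (Eve) has M→Q; R (Eve) has R→S.
A3 = A2; e.g. L (Adam) can still go to T. Fixed point.
O never enters the attractor, so Adam can avoid the target forever.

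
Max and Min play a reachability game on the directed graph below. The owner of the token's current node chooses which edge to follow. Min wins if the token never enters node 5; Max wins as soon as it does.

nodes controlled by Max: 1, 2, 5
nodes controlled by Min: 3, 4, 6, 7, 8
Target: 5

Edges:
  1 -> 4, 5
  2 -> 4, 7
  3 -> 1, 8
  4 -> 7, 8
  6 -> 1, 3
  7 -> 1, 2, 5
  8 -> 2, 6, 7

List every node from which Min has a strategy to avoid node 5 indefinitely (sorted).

2, 3, 4, 6, 7, 8

A0 = {5}
A1: add {1} — 1 (Max) has 1→5.
A2 = A1; e.g. 2 (Max) has no edge into A1. Fixed point.
Max's attractor = {1, 5}; Min avoids the target exactly from the complement.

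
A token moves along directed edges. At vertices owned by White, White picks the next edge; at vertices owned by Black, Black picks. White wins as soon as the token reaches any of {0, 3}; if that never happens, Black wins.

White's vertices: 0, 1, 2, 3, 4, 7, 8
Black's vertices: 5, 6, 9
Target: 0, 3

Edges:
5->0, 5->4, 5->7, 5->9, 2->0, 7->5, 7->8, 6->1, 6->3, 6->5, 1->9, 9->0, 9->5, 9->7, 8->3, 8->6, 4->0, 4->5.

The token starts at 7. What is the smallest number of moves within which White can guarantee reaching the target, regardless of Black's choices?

2

A0 = {0, 3}
A1: add {2, 4, 8} — 2 (White) has 2→0; 4 (White) has 4→0; 8 (White) has 8→3.
A2: add {7} — 7 (White) has 7→8.
A3 = A2; e.g. 1 (White) has no edge into A2. Fixed point.
7 enters the attractor at level 2, so White can force the target in 2 moves from there.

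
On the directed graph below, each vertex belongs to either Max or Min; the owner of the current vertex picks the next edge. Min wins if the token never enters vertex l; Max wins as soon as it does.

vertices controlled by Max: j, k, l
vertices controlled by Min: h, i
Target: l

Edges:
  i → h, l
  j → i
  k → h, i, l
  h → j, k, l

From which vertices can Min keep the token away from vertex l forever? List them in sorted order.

h, i, j

A0 = {l}
A1: add {k} — k (Max) has k→l.
A2 = A1; e.g. h (Min) can still go to j. Fixed point.
Max's attractor = {k, l}; Min avoids the target exactly from the complement.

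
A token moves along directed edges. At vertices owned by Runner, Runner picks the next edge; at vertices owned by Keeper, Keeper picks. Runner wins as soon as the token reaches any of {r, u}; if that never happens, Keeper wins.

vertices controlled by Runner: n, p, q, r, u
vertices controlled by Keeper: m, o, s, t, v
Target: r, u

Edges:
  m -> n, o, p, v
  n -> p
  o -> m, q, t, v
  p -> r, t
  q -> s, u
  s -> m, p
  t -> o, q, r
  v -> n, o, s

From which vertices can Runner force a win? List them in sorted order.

n, p, q, r, u

A0 = {r, u}
A1: add {p, q} — p (Runner) has p→r; q (Runner) has q→u.
A2: add {n} — n (Runner) has n→p.
A3 = A2; e.g. m (Keeper) can still go to o. Fixed point.
Runner's winning region = {n, p, q, r, u}.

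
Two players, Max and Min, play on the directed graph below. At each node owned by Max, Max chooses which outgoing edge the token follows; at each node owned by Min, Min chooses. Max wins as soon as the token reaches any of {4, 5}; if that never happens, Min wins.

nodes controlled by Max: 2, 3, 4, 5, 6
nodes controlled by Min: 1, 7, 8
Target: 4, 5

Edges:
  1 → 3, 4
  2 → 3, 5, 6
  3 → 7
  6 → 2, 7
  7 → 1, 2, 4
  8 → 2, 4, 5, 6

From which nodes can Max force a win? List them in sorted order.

A0 = {4, 5}
A1: add {2} — 2 (Max) has 2→5.
A2: add {6} — 6 (Max) has 6→2.
A3: add {8} — 8 (Min): all of {2, 4, 5, 6} already in.
A4 = A3; e.g. 1 (Min) can still go to 3. Fixed point.
Max's winning region = {2, 4, 5, 6, 8}.

2, 4, 5, 6, 8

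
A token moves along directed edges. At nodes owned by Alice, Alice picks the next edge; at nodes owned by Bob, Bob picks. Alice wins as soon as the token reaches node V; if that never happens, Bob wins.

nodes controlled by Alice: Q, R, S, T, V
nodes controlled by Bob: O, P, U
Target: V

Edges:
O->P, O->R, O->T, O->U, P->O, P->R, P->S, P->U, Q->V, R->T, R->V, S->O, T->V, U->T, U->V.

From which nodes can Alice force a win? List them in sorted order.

Q, R, T, U, V

A0 = {V}
A1: add {Q, R, T} — Q (Alice) has Q→V; R (Alice) has R→V; T (Alice) has T→V.
A2: add {U} — U (Bob): all of {T, V} already in.
A3 = A2; e.g. O (Bob) can still go to P. Fixed point.
Alice's winning region = {Q, R, T, U, V}.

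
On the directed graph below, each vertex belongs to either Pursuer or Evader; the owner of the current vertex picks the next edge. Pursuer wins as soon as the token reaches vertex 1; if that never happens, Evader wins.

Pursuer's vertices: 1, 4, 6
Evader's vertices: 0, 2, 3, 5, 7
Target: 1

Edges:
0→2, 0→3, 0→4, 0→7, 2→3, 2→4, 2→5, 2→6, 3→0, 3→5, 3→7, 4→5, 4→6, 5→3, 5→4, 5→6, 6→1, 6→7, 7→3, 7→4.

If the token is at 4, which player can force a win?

A0 = {1}
A1: add {6} — 6 (Pursuer) has 6→1.
A2: add {4} — 4 (Pursuer) has 4→6.
A3 = A2; e.g. 0 (Evader) can still go to 2. Fixed point.
4 ∈ A2, so Pursuer can force the target.

Pursuer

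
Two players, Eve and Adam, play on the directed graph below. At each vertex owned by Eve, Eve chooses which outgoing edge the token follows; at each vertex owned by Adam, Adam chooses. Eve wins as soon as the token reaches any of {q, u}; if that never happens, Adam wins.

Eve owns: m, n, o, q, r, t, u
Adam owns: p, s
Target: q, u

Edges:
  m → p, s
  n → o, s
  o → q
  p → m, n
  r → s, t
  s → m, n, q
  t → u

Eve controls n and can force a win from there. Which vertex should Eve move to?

o

A0 = {q, u}
A1: add {o, t} — o (Eve) has o→q; t (Eve) has t→u.
A2: add {n, r} — n (Eve) has n→o; r (Eve) has r→t.
A3 = A2; e.g. m (Eve) has no edge into A2. Fixed point.
From n, successor o is in the attractor (rank 1); the other successor s is not.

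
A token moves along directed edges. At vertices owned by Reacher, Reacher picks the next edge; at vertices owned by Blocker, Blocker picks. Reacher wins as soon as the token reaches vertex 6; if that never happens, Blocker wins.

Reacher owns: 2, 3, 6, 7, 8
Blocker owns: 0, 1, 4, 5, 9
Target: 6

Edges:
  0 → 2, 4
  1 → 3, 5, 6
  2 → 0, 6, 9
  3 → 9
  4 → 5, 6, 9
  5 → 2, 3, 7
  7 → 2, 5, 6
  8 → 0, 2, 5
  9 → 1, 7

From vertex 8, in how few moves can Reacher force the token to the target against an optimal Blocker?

A0 = {6}
A1: add {2, 7} — 2 (Reacher) has 2→6; 7 (Reacher) has 7→6.
A2: add {8} — 8 (Reacher) has 8→2.
A3 = A2; e.g. 0 (Blocker) can still go to 4. Fixed point.
8 enters the attractor at level 2, so Reacher can force the target in 2 moves from there.

2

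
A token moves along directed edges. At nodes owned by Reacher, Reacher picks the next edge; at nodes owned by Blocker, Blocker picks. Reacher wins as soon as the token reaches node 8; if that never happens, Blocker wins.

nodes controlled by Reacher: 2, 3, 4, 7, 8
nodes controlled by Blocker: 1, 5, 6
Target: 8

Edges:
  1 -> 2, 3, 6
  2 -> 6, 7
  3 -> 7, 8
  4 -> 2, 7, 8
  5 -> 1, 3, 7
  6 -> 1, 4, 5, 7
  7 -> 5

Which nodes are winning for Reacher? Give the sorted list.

A0 = {8}
A1: add {3, 4} — 3 (Reacher) has 3→8; 4 (Reacher) has 4→8.
A2 = A1; e.g. 1 (Blocker) can still go to 2. Fixed point.
Reacher's winning region = {3, 4, 8}.

3, 4, 8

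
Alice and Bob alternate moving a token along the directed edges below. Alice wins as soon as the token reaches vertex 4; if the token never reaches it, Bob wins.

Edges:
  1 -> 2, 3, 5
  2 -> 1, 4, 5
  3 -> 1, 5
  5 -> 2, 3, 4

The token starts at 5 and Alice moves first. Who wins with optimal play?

Track states (vertex, player-to-move).
A0 = {(4,Alice), (4,Bob)}
A1: add {(2,Alice), (5,Alice)}.
(5,Alice) ∈ A1 ⇒ Alice forces the target.

Alice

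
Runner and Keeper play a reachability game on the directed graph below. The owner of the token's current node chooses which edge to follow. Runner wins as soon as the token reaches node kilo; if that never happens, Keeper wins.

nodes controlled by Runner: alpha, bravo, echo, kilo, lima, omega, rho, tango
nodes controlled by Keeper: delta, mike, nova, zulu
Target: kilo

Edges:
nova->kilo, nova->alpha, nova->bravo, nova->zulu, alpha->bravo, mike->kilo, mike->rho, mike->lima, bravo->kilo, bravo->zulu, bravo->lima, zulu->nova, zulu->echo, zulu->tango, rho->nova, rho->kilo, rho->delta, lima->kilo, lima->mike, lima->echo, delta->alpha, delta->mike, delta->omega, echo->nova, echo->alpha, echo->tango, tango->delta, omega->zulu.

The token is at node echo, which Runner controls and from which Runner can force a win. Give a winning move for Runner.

A0 = {kilo}
A1: add {bravo, lima, rho} — bravo (Runner) has bravo→kilo; rho (Runner) has rho→kilo; lima (Runner) has lima→kilo.
A2: add {alpha, mike} — alpha (Runner) has alpha→bravo; mike (Keeper): all of {kilo, rho, lima} already in.
A3: add {echo} — echo (Runner) has echo→alpha.
A4 = A3; e.g. nova (Keeper) can still go to zulu. Fixed point.
From echo, successor alpha is in the attractor (rank 2); the other successors nova, tango are not.

alpha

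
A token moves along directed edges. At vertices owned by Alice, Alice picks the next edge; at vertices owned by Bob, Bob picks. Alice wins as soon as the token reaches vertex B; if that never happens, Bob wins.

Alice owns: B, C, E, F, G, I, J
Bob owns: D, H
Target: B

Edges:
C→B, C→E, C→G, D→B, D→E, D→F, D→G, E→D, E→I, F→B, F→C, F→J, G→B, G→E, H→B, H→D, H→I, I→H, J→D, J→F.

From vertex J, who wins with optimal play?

A0 = {B}
A1: add {C, F, G} — C (Alice) has C→B; F (Alice) has F→B; G (Alice) has G→B.
A2: add {J} — J (Alice) has J→F.
A3 = A2; e.g. D (Bob) can still go to E. Fixed point.
J ∈ A2, so Alice can force the target.

Alice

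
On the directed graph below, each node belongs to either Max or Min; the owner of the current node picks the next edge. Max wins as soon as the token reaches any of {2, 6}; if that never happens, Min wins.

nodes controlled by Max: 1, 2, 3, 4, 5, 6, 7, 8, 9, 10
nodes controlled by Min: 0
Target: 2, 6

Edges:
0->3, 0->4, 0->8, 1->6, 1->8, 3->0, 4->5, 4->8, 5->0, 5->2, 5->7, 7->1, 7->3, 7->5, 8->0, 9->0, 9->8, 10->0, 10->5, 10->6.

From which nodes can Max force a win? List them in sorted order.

1, 2, 4, 5, 6, 7, 10

A0 = {2, 6}
A1: add {1, 5, 10} — 1 (Max) has 1→6; 5 (Max) has 5→2; 10 (Max) has 10→6.
A2: add {4, 7} — 4 (Max) has 4→5; 7 (Max) has 7→1.
A3 = A2; e.g. 0 (Min) can still go to 3. Fixed point.
Max's winning region = {1, 2, 4, 5, 6, 7, 10}.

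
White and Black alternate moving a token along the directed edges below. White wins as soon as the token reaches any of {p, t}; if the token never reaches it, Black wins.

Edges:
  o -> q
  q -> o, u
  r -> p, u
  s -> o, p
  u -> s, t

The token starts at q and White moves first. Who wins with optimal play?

White

Track states (vertex, player-to-move).
A0 = {(p,White), (p,Black), (t,White), (t,Black)}
A1: add {(r,White), (s,White), (u,White)}.
A2: add {(r,Black), (u,Black)}.
A3: add {(q,White)}.
(q,White) ∈ A3 ⇒ White forces the target.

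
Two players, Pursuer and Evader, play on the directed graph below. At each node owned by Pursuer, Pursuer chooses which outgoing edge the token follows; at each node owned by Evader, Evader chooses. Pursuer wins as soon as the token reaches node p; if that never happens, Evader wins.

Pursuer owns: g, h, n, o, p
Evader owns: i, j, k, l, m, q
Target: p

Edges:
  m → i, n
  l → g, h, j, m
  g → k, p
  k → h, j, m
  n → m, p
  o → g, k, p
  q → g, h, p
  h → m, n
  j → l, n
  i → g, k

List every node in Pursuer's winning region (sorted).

A0 = {p}
A1: add {g, n, o} — g (Pursuer) has g→p; n (Pursuer) has n→p; o (Pursuer) has o→p.
A2: add {h} — h (Pursuer) has h→n.
A3: add {q} — q (Evader): all of {g, h, p} already in.
A4 = A3; e.g. i (Evader) can still go to k. Fixed point.
Pursuer's winning region = {g, h, n, o, p, q}.

g, h, n, o, p, q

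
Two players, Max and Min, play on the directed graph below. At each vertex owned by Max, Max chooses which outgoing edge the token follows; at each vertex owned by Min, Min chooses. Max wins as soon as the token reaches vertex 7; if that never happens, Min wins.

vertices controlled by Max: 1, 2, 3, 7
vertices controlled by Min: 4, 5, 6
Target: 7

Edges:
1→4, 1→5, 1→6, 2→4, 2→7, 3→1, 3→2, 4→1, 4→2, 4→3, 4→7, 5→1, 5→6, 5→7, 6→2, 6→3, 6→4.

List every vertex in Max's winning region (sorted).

A0 = {7}
A1: add {2} — 2 (Max) has 2→7.
A2: add {3} — 3 (Max) has 3→2.
A3 = A2; e.g. 1 (Max) has no edge into A2. Fixed point.
Max's winning region = {2, 3, 7}.

2, 3, 7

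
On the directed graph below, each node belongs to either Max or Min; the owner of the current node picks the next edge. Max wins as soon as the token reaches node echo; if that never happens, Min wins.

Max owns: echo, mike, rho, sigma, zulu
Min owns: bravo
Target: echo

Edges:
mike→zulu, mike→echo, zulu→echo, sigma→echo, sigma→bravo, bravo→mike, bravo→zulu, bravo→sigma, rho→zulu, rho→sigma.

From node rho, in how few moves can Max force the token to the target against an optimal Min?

A0 = {echo}
A1: add {mike, sigma, zulu} — mike (Max) has mike→echo; zulu (Max) has zulu→echo; sigma (Max) has sigma→echo.
A2: add {bravo, rho} — bravo (Min): all of {mike, zulu, sigma} already in; rho (Max) has rho→zulu.
A2 = all vertices. Fixed point.
rho enters the attractor at level 2, so Max can force the target in 2 moves from there.

2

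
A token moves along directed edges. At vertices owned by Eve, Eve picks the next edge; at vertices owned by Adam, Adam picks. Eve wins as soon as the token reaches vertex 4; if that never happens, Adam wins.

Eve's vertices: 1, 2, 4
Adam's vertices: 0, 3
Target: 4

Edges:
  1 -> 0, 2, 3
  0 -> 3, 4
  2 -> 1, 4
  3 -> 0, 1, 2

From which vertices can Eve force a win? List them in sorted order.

1, 2, 4

A0 = {4}
A1: add {2} — 2 (Eve) has 2→4.
A2: add {1} — 1 (Eve) has 1→2.
A3 = A2; e.g. 0 (Adam) can still go to 3. Fixed point.
Eve's winning region = {1, 2, 4}.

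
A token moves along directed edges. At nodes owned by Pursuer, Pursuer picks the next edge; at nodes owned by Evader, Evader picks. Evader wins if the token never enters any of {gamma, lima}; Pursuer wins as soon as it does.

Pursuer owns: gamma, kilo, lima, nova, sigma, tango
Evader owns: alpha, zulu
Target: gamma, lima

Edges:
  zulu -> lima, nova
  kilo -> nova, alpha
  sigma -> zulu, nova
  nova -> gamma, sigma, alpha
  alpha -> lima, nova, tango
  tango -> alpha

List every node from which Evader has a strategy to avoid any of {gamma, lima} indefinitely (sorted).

alpha, tango

A0 = {gamma, lima}
A1: add {nova} — nova (Pursuer) has nova→gamma.
A2: add {kilo, sigma, zulu} — zulu (Evader): all of {lima, nova} already in; kilo (Pursuer) has kilo→nova; sigma (Pursuer) has sigma→nova.
A3 = A2; e.g. alpha (Evader) can still go to tango. Fixed point.
Pursuer's attractor = {gamma, kilo, lima, nova, sigma, zulu}; Evader avoids the target exactly from the complement.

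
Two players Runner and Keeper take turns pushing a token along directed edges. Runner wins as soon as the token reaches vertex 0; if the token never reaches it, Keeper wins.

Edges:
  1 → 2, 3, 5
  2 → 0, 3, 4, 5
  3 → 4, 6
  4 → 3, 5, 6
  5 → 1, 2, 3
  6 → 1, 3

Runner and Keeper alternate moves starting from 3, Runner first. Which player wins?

Keeper

Track states (vertex, player-to-move).
A0 = {(0,Runner), (0,Keeper)}
A1: add {(2,Runner)}.
A2 = A1; e.g. (1,Runner) stays out. (3,Runner) never enters ⇒ Keeper avoids the target.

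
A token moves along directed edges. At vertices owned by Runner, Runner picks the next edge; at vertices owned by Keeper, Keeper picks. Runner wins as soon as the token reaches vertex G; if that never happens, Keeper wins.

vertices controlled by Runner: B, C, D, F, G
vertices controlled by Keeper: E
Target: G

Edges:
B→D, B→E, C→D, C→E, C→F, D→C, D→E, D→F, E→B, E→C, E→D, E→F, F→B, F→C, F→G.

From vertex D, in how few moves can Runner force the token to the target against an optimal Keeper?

A0 = {G}
A1: add {F} — F (Runner) has F→G.
A2: add {C, D} — C (Runner) has C→F; D (Runner) has D→F.
D enters the attractor at level 2, so Runner can force the target in 2 moves from there.

2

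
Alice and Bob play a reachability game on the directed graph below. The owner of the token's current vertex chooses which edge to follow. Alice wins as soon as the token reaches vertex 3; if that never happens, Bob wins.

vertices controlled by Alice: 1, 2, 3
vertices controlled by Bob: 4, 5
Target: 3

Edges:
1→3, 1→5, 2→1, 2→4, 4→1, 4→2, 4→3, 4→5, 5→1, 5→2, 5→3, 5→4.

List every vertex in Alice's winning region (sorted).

1, 2, 3

A0 = {3}
A1: add {1} — 1 (Alice) has 1→3.
A2: add {2} — 2 (Alice) has 2→1.
A3 = A2; e.g. 4 (Bob) can still go to 5. Fixed point.
Alice's winning region = {1, 2, 3}.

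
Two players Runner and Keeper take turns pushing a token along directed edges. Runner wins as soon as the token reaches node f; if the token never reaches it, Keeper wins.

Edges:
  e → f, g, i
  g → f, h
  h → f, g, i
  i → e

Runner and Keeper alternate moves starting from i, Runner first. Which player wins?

Track states (vertex, player-to-move).
A0 = {(f,Runner), (f,Keeper)}
A1: add {(e,Runner), (g,Runner), (h,Runner)}.
A2: add {(g,Keeper), (i,Keeper)}.
A3 = A2; e.g. (e,Keeper) stays out. (i,Runner) never enters ⇒ Keeper avoids the target.

Keeper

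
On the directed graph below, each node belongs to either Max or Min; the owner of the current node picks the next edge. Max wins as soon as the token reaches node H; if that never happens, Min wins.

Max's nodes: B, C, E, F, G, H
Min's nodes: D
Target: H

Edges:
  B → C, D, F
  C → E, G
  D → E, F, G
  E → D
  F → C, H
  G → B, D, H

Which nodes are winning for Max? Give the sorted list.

A0 = {H}
A1: add {F, G} — F (Max) has F→H; G (Max) has G→H.
A2: add {B, C} — B (Max) has B→F; C (Max) has C→G.
A3 = A2; e.g. D (Min) can still go to E. Fixed point.
Max's winning region = {B, C, F, G, H}.

B, C, F, G, H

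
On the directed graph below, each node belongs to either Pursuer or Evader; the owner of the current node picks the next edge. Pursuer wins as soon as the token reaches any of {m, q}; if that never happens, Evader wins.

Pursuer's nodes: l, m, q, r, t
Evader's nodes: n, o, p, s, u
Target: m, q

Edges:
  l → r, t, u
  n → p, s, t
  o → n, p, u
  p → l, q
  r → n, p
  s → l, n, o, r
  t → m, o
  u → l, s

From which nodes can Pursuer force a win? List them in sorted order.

A0 = {m, q}
A1: add {t} — t (Pursuer) has t→m.
A2: add {l} — l (Pursuer) has l→t.
A3: add {p} — p (Evader): all of {l, q} already in.
A4: add {r} — r (Pursuer) has r→p.
A5 = A4; e.g. n (Evader) can still go to s. Fixed point.
Pursuer's winning region = {l, m, p, q, r, t}.

l, m, p, q, r, t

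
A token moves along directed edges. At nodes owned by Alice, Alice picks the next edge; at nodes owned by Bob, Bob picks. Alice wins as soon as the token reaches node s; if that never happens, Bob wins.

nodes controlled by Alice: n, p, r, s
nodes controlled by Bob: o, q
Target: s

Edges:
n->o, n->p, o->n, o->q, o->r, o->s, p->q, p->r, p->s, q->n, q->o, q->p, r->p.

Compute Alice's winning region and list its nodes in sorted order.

A0 = {s}
A1: add {p} — p (Alice) has p→s.
A2: add {n, r} — n (Alice) has n→p; r (Alice) has r→p.
A3 = A2; e.g. o (Bob) can still go to q. Fixed point.
Alice's winning region = {n, p, r, s}.

n, p, r, s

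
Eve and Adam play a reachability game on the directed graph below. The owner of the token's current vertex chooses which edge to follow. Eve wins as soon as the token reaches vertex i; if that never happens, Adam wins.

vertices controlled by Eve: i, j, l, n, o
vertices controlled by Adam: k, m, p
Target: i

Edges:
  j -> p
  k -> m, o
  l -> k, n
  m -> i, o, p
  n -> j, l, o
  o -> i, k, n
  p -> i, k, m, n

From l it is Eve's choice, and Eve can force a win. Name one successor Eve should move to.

n

A0 = {i}
A1: add {o} — o (Eve) has o→i.
A2: add {n} — n (Eve) has n→o.
A3: add {l} — l (Eve) has l→n.
A4 = A3; e.g. j (Eve) has no edge into A3. Fixed point.
From l, successor n is in the attractor (rank 2); the other successor k is not.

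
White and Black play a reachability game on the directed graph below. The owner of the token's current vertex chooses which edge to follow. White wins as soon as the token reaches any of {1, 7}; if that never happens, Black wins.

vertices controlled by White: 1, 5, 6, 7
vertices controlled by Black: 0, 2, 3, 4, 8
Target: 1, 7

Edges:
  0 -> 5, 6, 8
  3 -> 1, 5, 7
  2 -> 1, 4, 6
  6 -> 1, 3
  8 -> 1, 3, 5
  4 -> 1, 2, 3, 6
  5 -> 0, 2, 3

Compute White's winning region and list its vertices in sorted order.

A0 = {1, 7}
A1: add {6} — 6 (White) has 6→1.
A2 = A1; e.g. 0 (Black) can still go to 5. Fixed point.
White's winning region = {1, 6, 7}.

1, 6, 7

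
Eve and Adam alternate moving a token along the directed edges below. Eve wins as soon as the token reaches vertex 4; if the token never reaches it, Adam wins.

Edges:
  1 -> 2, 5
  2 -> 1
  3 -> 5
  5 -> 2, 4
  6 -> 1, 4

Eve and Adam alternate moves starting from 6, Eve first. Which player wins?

Eve

Track states (vertex, player-to-move).
A0 = {(4,Eve), (4,Adam)}
A1: add {(5,Eve), (6,Eve)}.
(6,Eve) ∈ A1 ⇒ Eve forces the target.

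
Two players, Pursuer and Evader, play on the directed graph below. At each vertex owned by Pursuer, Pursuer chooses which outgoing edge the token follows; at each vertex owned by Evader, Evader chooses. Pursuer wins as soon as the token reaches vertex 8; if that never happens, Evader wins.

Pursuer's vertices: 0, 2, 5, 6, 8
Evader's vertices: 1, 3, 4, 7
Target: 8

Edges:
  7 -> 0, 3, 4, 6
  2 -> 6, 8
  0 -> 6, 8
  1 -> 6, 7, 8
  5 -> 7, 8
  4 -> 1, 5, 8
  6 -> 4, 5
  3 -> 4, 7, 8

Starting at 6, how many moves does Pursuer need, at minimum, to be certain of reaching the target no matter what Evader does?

A0 = {8}
A1: add {0, 2, 5} — 0 (Pursuer) has 0→8; 2 (Pursuer) has 2→8; 5 (Pursuer) has 5→8.
A2: add {6} — 6 (Pursuer) has 6→5.
A3 = A2; e.g. 1 (Evader) can still go to 7. Fixed point.
6 enters the attractor at level 2, so Pursuer can force the target in 2 moves from there.

2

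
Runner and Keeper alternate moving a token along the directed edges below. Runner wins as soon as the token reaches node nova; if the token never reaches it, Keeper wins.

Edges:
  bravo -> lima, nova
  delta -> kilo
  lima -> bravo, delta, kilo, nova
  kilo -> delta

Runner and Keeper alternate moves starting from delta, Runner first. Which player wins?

Track states (vertex, player-to-move).
A0 = {(nova,Runner), (nova,Keeper)}
A1: add {(bravo,Runner), (lima,Runner)}.
A2: add {(bravo,Keeper)}.
A3 = A2; e.g. (delta,Runner) stays out. (delta,Runner) never enters ⇒ Keeper avoids the target.

Keeper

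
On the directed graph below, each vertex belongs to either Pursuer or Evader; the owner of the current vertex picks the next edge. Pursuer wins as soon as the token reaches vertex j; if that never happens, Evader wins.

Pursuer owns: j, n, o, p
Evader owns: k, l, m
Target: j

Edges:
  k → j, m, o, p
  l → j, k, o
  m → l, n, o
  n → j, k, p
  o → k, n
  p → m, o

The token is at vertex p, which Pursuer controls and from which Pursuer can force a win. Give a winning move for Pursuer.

A0 = {j}
A1: add {n} — n (Pursuer) has n→j.
A2: add {o} — o (Pursuer) has o→n.
A3: add {p} — p (Pursuer) has p→o.
A4 = A3; e.g. k (Evader) can still go to m. Fixed point.
From p, successor o is in the attractor (rank 2); the other successor m is not.

o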